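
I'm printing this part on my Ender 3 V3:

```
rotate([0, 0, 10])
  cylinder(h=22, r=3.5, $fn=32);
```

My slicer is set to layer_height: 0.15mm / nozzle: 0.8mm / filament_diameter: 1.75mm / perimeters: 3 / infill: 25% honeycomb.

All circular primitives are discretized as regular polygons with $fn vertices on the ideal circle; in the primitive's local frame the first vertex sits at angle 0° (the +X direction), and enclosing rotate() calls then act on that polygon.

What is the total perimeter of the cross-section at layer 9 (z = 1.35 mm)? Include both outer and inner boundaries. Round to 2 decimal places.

21.96 mm

At z = 1.35 mm: the r=3.5 cylinder contributes a regular 32-gon of circumradius 3.5 (perimeter = 2·32·3.500·sin(180°/32) = 21.96 mm); (whole slice rotated 10° about Z — lengths, areas and connectivity unchanged). Overall, the cross-section is a single solid region. Total boundary length (outer) = 21.96 mm.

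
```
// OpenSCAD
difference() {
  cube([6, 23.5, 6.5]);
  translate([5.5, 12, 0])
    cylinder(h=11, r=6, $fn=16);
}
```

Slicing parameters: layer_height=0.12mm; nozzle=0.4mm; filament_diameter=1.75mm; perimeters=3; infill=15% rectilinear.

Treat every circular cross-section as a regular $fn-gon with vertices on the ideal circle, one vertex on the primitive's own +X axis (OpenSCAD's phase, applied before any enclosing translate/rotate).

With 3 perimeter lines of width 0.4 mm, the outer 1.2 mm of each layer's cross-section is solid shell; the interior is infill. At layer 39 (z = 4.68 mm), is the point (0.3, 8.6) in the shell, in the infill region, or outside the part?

At z = 4.68 mm: the cube is present — its section is the full 6×23.5 rectangle; the cylinder at (5.5, 12): section is a regular 16-gon, circumradius r=6; Subtracting the remaining from the first: starting from the 6×23.5 cube, the r=6 cylinder at (5.5, 12) partially overlaps it — only the 59.81 mm² overlap (of its 110.21 mm²) is removed, clipping the outline — 2 connected regions. Overall, the cross-section has 2 separate islands. The nearest boundary edge runs (0.00, 0.00)→(0.00, 9.64); distance from the point to it = 0.30 mm. (Shell/infill is judged within the island containing the point — the largest one.) The point is inside the cross-section, 0.30 mm from the nearest boundary — within the 1.2 mm shell band (3 × 0.4).

shell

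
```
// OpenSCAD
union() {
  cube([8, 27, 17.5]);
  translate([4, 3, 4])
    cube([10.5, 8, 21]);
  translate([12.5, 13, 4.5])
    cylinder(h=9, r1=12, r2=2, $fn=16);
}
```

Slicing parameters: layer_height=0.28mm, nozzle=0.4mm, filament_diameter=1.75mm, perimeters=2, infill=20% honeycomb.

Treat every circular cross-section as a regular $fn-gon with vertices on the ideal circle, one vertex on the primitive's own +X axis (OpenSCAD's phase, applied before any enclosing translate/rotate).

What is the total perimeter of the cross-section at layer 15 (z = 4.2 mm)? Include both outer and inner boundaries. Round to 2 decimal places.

83.00 mm

At z = 4.2 mm: the cube is present — its section is the full 8×27 rectangle (perimeter 70.00 mm); the 10.5×8 cube at (4, 3) contributes its full rectangle (perimeter 37.00 mm); the cone at (12.5, 13) is not intersected at this z (z outside [4.5, 13.5]); Taking the union: the regions partially overlap (shared area 32.00 mm²), so the edge portions inside another operand are dropped and the merged outline is re-measured after clipping — boundary = 83.00 mm. Overall, the cross-section is a single solid region. Total boundary length (outer) = 83.00 mm.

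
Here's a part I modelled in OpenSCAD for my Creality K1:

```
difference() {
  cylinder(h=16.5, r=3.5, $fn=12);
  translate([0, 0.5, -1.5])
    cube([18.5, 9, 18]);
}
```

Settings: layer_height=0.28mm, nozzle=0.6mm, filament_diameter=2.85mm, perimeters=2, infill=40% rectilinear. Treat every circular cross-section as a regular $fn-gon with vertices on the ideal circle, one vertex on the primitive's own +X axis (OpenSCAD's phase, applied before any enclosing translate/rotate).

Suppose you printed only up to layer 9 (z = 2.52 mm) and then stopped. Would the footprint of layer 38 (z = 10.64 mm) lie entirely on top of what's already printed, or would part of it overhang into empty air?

entirely on top

Compare the two slices. At z = 2.52: the cylinder: section is a regular 12-gon, circumradius r=3.5 (area = (12/2)·3.500²·sin(360°/12) = 36.75 mm²); the 18.5×9 cube at (0, 0.5) contributes its full rectangle (area 166.50 mm²); Taking the first minus the rest: starting from the r=3.5 cylinder (36.75 mm²), the 18.5×9 cube at (0, 0.5) partially overlaps it — only the 7.47 mm² overlap (of its 166.50 mm²) is removed, clipping the outline — area = 29.28 mm². At z = 10.64: the cylinder: section is a regular 12-gon, circumradius r=3.5 (area = (12/2)·3.500²·sin(360°/12) = 36.75 mm²); the cube at (0, 0.5) (footprint 18.5×9) is included at this height (area 166.50 mm²); After the difference (first − rest): starting from the r=3.5 cylinder (36.75 mm²), the 18.5×9 cube at (0, 0.5) partially overlaps it — only the 7.47 mm² overlap (of its 166.50 mm²) is removed, clipping the outline — area = 29.28 mm². Checking containment: the cross-section at z = 10.64 is a subset of the cross-section at z = 2.52.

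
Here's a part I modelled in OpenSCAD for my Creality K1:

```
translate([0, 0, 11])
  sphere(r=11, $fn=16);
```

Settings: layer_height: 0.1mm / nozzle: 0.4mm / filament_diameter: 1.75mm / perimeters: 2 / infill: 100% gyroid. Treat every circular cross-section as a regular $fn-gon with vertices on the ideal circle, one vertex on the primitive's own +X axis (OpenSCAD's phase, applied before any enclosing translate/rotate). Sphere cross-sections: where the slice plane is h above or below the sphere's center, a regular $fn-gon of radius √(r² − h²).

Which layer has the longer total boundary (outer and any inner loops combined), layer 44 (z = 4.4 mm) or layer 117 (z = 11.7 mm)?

layer 117 (z = 11.7 mm)

Layer 44 (z = 4.4): the r=11 sphere contributes a regular 16-gon of circumradius √(11²−6.6²) = 8.800 (perimeter = 2·16·8.800·sin(180°/16) = 54.94 mm). So its perimeter = 54.94 mm. Layer 117 (z = 11.7): the r=11 sphere slices to a regular 16-gon of circumradius 10.978 (√(r²−h²) with h=0.7 from center) (perimeter = 2·16·10.978·sin(180°/16) = 68.53 mm). So its perimeter = 68.53 mm. Layer 117 is larger (68.53 vs 54.94 mm).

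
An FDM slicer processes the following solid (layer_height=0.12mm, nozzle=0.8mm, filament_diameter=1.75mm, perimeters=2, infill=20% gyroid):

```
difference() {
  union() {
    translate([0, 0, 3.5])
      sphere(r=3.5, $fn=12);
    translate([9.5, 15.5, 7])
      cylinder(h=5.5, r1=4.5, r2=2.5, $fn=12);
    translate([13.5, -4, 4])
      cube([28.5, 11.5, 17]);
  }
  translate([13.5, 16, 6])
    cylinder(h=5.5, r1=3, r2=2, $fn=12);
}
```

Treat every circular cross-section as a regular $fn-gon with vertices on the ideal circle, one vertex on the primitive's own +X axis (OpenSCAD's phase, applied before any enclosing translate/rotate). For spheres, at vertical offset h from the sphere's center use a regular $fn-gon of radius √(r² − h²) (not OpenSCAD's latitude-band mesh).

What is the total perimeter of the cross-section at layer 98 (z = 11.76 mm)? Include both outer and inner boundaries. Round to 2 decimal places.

At z = 11.76 mm: the sphere is absent (|z−center|=8.260 > r=3.5); the cone at (9.5, 15.5) contributes a regular 12-gon of circumradius 2.769 (interpolated between r1=4.5 and r2=2.5 at t=0.865) (perimeter = 2·12·2.769·sin(180°/12) = 17.20 mm); the 28.5×11.5 cube at (13.5, -4) contributes its full rectangle (perimeter 80.00 mm); Combining (union): the 2 present regions are separate (no shared area or edge), so areas and boundary lengths simply add and each stays a separate island — boundary = 97.20 mm; the cone at (13.5, 16) does not reach this height (z outside [6, 11.5]); Subtracting the remaining from the first: none of the subtracted shapes is present at this height, so the result so far is unchanged — boundary = 97.20 mm. Overall, the cross-section has 2 separate islands. Total boundary length (outer) = 97.20 mm.

97.20 mm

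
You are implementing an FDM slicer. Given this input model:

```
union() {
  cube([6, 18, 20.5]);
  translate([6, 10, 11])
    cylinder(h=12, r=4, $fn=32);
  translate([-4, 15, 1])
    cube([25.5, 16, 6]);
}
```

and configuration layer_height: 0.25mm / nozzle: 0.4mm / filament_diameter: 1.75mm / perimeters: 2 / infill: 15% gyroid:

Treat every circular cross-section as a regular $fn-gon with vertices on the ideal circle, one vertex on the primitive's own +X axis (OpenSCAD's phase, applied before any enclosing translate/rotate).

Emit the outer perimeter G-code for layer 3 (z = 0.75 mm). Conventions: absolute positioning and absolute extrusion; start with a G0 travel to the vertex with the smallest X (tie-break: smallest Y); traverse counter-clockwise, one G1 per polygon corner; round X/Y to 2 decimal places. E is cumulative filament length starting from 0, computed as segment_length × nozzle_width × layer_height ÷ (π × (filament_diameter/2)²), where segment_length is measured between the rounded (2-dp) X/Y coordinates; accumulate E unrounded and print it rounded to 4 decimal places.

G0 X0.00 Y0.00 Z0.75
G1 X6.00 Y0.00 E0.2495
G1 X6.00 Y18.00 E0.9978
G1 X0.00 Y18.00 E1.2473
G1 X0.00 Y0.00 E1.9956

At z = 0.75 mm: the cube (footprint 6×18) is included at this height; the cylinder at (6, 10) is absent (z outside [11, 23]); the cube at (-4, 15) is not intersected at this z (z outside [1, 7]); Merging all regions: only the 6×18 cube is present, so the union is just that shape — 1 connected region. The outline is a single polygon with 4 vertices. Extrusion per mm of travel: 0.4 × 0.25 / (π × 0.875²) = 0.041575. Accumulating E over each segment gives final E = 1.9956.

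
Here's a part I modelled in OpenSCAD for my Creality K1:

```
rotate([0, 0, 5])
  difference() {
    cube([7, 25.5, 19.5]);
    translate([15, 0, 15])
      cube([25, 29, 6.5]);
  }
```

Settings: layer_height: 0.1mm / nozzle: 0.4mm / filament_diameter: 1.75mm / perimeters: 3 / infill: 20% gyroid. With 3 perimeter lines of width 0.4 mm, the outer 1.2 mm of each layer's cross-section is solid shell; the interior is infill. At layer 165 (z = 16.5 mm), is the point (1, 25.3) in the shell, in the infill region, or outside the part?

At z = 16.5 mm: the 7×25.5 cube contributes its full rectangle; the cube at (15, 0) (footprint 25×29) is included at this height; Taking the first minus the rest: starting from the 7×25.5 cube, the 25×29 cube at (15, 0) misses the remaining region (no effect) — 1 connected region; (whole slice rotated 5° about Z — lengths, areas and connectivity unchanged). Overall, the cross-section is a single solid region. Undo the 5° rotation: the query point maps to (3.201, 25.117) in the un-rotated model frame. The nearest boundary edge runs (0.00, 25.50)→(7.00, 25.50); distance from the point to it = 0.38 mm. The point is inside the cross-section, 0.38 mm from the nearest boundary — within the 1.2 mm shell band (3 × 0.4).

shell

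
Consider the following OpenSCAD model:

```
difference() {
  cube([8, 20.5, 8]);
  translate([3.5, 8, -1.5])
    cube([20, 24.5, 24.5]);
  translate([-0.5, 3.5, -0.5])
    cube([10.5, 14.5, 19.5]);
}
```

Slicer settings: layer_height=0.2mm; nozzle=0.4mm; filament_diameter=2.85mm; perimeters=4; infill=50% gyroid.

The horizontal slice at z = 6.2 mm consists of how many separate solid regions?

At z = 6.2 mm: the cube is present — its section is the full 8×20.5 rectangle; the 20×24.5 cube at (3.5, 8) contributes its full rectangle; the cube at (-0.5, 3.5) (footprint 10.5×14.5) is included at this height; Subtracting the remaining from the first: starting from the 8×20.5 cube, the 20×24.5 cube at (3.5, 8) partially overlaps it — only the 56.25 mm² overlap (of its 490.00 mm²) is removed, clipping the outline; the 10.5×14.5 cube at (-0.5, 3.5) partially overlaps it — only the 71.00 mm² overlap (of its 152.25 mm²) is removed, clipping the outline — 2 connected regions. The result has 2 disconnected regions.

2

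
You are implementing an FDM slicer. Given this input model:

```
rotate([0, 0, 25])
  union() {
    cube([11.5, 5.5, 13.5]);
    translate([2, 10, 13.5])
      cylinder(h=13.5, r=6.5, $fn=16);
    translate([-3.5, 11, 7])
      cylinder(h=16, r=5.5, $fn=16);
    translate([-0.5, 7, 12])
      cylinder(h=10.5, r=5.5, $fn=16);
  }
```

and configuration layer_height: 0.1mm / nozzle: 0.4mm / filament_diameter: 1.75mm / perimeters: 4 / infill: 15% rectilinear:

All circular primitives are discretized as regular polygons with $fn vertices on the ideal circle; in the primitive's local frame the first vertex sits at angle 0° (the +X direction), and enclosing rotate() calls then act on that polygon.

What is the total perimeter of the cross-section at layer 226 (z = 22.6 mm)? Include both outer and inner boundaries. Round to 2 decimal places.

At z = 22.6 mm: the cube does not reach this height (z outside [0, 13.5]); the r=6.5 cylinder at (2, 10) contributes a regular 16-gon of circumradius 6.5 (perimeter = 2·16·6.500·sin(180°/16) = 40.58 mm); the cylinder at (-3.5, 11): section is a regular 16-gon, circumradius r=5.5 (perimeter = 2·16·5.500·sin(180°/16) = 34.34 mm); the cylinder at (-0.5, 7) does not reach this height (z outside [12, 22.5]); Merging all regions: the regions partially overlap (shared area 46.10 mm²), so the edge portions inside another operand are dropped and the merged outline is re-measured after clipping — boundary = 49.35 mm; (whole slice rotated 25° about Z — lengths, areas and connectivity unchanged). Overall, the cross-section is a single solid region. Total boundary length (outer) = 49.35 mm.

49.35 mm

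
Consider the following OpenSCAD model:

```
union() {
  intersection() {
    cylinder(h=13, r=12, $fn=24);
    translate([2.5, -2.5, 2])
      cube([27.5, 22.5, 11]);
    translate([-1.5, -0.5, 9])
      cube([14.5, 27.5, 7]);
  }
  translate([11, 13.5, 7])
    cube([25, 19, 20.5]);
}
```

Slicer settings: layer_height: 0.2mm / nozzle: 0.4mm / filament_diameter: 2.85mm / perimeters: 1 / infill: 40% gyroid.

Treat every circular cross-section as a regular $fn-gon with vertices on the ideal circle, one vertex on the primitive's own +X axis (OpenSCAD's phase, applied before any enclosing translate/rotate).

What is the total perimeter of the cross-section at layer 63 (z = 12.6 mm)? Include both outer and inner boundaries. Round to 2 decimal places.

At z = 12.6 mm: the cylinder: section is a regular 24-gon, circumradius r=12 (perimeter = 2·24·12.000·sin(180°/24) = 75.18 mm); the cube at (2.5, -2.5) is present — its section is the full 27.5×22.5 rectangle (perimeter 100.00 mm); the cube at (-1.5, -0.5) (footprint 14.5×27.5) is included at this height (perimeter 84.00 mm); Keeping only the common overlap: the 27.5×22.5 cube at (2.5, -2.5) partially overlaps the r=12 cylinder; clipping to the common part keeps 105.56 mm²; the 14.5×27.5 cube at (-1.5, -0.5) partially overlaps the running intersection; clipping to the common part keeps 86.95 mm² — boundary = 38.38 mm; the cube at (11, 13.5) is present — its section is the full 25×19 rectangle (perimeter 88.00 mm); Taking the union: the 2 present regions are separate (no shared area or edge), so areas and boundary lengths simply add and each stays a separate island — boundary = 126.38 mm. Overall, the cross-section has 2 separate islands. Total boundary length (outer) = 126.38 mm.

126.38 mm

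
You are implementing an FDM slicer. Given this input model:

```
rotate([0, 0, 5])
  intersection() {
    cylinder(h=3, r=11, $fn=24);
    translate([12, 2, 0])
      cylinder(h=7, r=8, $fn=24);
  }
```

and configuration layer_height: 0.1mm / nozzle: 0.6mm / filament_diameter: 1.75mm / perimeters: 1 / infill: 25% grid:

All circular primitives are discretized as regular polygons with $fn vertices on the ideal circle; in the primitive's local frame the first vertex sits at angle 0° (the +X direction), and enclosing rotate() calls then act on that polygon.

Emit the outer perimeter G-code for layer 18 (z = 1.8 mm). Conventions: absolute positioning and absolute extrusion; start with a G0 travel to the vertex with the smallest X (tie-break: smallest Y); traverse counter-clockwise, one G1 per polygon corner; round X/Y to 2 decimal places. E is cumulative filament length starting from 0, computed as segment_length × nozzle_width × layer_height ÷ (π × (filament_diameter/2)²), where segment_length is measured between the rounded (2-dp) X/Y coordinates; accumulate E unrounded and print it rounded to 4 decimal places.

At z = 1.8 mm: the cylinder: section is a regular 24-gon, circumradius r=11; the r=8 cylinder at (12, 2) contributes a regular 24-gon of circumradius 8; After intersecting: the r=8 cylinder at (12, 2) partially overlaps the r=11 cylinder; clipping to the common part keeps 66.12 mm² — 1 connected region; (whole slice rotated 5° about Z — lengths, areas and connectivity unchanged). The outline is a single polygon with 16 vertices. Extrusion per mm of travel: 0.6 × 0.1 / (π × 0.875²) = 0.024945. Accumulating E over each segment gives final E = 0.8098.

G0 X3.81 Y2.34 Z1.80
G1 X4.26 Y0.30 E0.0521
G1 X5.23 Y-1.55 E0.1042
G1 X6.64 Y-3.09 E0.1563
G1 X8.40 Y-4.21 E0.2083
G1 X9.94 Y-4.70 E0.2487
G1 X9.97 Y-4.65 E0.2501
G1 X10.83 Y-1.91 E0.3217
G1 X10.96 Y0.96 E0.3934
G1 X10.34 Y3.76 E0.4650
G1 X9.01 Y6.31 E0.5367
G1 X7.07 Y8.43 E0.6084
G1 X6.39 Y8.86 E0.6284
G1 X5.65 Y8.18 E0.6535
G1 X4.53 Y6.42 E0.7056
G1 X3.90 Y4.43 E0.7576
G1 X3.81 Y2.34 E0.8098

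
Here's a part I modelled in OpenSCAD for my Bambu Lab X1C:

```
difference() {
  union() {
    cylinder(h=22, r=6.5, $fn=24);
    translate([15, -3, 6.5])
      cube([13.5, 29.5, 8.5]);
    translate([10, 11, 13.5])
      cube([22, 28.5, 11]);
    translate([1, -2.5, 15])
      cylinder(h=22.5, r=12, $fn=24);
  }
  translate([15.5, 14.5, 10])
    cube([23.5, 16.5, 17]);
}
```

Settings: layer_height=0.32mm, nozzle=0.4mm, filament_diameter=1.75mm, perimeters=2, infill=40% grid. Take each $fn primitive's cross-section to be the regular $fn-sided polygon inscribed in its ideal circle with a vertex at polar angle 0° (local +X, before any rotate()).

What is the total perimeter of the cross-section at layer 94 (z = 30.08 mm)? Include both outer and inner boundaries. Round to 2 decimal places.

At z = 30.08 mm: the cylinder does not reach this height (z outside [0, 22]); the cube at (15, -3) does not reach this height (z outside [6.5, 15]); the cube at (10, 11) is not intersected at this z (z outside [13.5, 24.5]); the r=12 cylinder at (1, -2.5) contributes a regular 24-gon of circumradius 12 (perimeter = 2·24·12.000·sin(180°/24) = 75.18 mm); Merging all regions: only the r=12 cylinder at (1, -2.5) is present, so the union is just that shape — boundary = 75.18 mm; the cube at (15.5, 14.5) is absent (z outside [10, 27]); Subtracting the remaining from the first: none of the subtracted shapes is present at this height, so that combined region is unchanged — boundary = 75.18 mm. Overall, the cross-section is a single solid region. Total boundary length (outer) = 75.18 mm.

75.18 mm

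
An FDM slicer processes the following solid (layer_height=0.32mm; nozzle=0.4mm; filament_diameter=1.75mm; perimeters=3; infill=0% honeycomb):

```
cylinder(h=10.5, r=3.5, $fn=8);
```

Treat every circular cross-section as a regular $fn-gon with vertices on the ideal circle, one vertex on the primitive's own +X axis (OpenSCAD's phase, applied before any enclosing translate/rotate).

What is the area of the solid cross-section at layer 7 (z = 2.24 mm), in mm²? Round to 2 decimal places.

At z = 2.24 mm: the cylinder: section is a regular 8-gon, circumradius r=3.5 (area = (8/2)·3.500²·sin(360°/8) = 34.65 mm²). Overall, the cross-section is a single solid region. Net area = 34.65 mm².

34.65 mm²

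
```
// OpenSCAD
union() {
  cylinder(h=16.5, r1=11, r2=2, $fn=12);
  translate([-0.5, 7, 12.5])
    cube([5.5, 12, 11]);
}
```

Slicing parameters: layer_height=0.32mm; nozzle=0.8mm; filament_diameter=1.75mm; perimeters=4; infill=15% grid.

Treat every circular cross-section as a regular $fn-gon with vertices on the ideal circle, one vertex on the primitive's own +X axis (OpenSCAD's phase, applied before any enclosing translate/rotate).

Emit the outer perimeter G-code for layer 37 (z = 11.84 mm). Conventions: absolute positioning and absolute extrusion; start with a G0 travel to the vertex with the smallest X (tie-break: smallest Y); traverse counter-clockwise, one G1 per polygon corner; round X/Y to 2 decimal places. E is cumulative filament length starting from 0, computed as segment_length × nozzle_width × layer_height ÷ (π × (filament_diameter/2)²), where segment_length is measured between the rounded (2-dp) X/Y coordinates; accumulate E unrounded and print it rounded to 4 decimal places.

At z = 11.84 mm: the cone contributes a regular 12-gon of circumradius 4.542 (interpolated between r1=11 and r2=2 at t=0.718); the cube at (-0.5, 7) is absent (z outside [12.5, 23.5]); Taking the union: only the cone is present, so the union is just that shape — 1 connected region. The outline is a single polygon with 12 vertices. Extrusion per mm of travel: 0.8 × 0.32 / (π × 0.875²) = 0.106432. Accumulating E over each segment gives final E = 3.0008.

G0 X-4.54 Y0.00 Z11.84
G1 X-3.93 Y-2.27 E0.2502
G1 X-2.27 Y-3.93 E0.5000
G1 X0.00 Y-4.54 E0.7502
G1 X2.27 Y-3.93 E1.0004
G1 X3.93 Y-2.27 E1.2502
G1 X4.54 Y0.00 E1.5004
G1 X3.93 Y2.27 E1.7506
G1 X2.27 Y3.93 E2.0004
G1 X0.00 Y4.54 E2.2506
G1 X-2.27 Y3.93 E2.5008
G1 X-3.93 Y2.27 E2.7507
G1 X-4.54 Y0.00 E3.0008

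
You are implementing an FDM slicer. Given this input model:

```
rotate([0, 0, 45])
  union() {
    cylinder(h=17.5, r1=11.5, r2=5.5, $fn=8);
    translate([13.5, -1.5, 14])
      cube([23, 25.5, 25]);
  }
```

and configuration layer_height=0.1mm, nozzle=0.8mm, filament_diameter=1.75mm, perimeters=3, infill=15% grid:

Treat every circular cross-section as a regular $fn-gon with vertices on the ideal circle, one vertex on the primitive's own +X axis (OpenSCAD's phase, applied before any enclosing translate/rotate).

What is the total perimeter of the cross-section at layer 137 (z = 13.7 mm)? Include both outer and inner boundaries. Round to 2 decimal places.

At z = 13.7 mm: the cone: at t=0.783 of its height the radius interpolates to r₁+(r₂−r₁)t = 6.803, giving a regular 8-gon of that circumradius (perimeter = 2·8·6.803·sin(180°/8) = 41.65 mm); the cube at (13.5, -1.5) does not reach this height (z outside [14, 39]); Combining (union): only the cone is present, so the union is just that shape — boundary = 41.65 mm; (rotated 45° about Z; rotation is an isometry so areas/perimeters/island counts are preserved). Overall, the cross-section is a single solid region. Total boundary length (outer) = 41.65 mm.

41.65 mm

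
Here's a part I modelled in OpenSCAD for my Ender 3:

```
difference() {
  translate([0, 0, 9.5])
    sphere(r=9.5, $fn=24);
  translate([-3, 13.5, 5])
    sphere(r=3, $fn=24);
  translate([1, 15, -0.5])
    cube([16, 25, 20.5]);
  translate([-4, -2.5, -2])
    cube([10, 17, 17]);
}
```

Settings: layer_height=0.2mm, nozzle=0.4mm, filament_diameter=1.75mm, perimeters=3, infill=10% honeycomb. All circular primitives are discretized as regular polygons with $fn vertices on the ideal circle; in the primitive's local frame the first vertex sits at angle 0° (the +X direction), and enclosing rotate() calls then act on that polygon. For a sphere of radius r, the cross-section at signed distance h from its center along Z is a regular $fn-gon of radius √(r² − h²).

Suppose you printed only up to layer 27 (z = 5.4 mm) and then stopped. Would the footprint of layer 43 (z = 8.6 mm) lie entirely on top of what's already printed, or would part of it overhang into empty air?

part overhangs

Compare the two slices. At z = 5.4: the r=9.5 sphere contributes a regular 24-gon of circumradius √(9.5²−4.1²) = 8.570 (area = (24/2)·8.570²·sin(360°/24) = 228.09 mm²); the r=3 sphere at (-3, 13.5) contributes a regular 24-gon of circumradius √(3²−0.4²) = 2.973 (area = (24/2)·2.973²·sin(360°/24) = 27.46 mm²); the cube at (1, 15) (footprint 16×25) is included at this height (area 400.00 mm²); the cube at (-4, -2.5) (footprint 10×17) is included at this height (area 170.00 mm²); Taking the first minus the rest: starting from the r=9.5 sphere (228.09 mm²), the r=3 sphere at (-3, 13.5) misses the remaining region (no effect); the 16×25 cube at (1, 15) misses the remaining region (no effect); the 10×17 cube at (-4, -2.5) partially overlaps it — only the 104.29 mm² overlap (of its 170.00 mm²) is removed, clipping the outline — area = 123.81 mm². At z = 8.6: the sphere: section is a regular 24-gon, circumradius = √(r²−h²) = √(9.5²−0.9²) = 9.457 (area = (24/2)·9.457²·sin(360°/24) = 277.79 mm²); the sphere at (-3, 13.5) is absent (|z−center|=3.600 > r=3); the cube at (1, 15) (footprint 16×25) is included at this height (area 400.00 mm²); the cube at (-4, -2.5) (footprint 10×17) is included at this height (area 170.00 mm²); Taking the first minus the rest: starting from the r=9.5 sphere (277.79 mm²), the 16×25 cube at (1, 15) misses the remaining region (no effect); the 10×17 cube at (-4, -2.5) partially overlaps it — only the 113.74 mm² overlap (of its 170.00 mm²) is removed, clipping the outline — area = 164.04 mm². Checking containment: at z = 8.6 the cross-section extends beyond the z = 5.4 cross-section by about 40.24 mm².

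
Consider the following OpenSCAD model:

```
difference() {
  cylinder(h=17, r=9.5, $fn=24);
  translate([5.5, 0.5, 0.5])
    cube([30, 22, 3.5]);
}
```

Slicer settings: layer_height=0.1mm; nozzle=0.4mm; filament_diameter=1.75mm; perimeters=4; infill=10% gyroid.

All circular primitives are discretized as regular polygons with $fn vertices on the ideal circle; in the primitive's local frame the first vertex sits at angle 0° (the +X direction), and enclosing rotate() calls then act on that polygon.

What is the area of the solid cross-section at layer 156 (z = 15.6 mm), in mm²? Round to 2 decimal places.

At z = 15.6 mm: the r=9.5 cylinder contributes a regular 24-gon of circumradius 9.5 (area = (24/2)·9.500²·sin(360°/24) = 280.30 mm²); the cube at (5.5, 0.5) is absent (z outside [0.5, 4]); Taking the first minus the rest: none of the subtracted shapes is present at this height, so the r=9.5 cylinder is unchanged — area = 280.30 mm². Overall, the cross-section is a single solid region. Net area = 280.30 mm².

280.30 mm²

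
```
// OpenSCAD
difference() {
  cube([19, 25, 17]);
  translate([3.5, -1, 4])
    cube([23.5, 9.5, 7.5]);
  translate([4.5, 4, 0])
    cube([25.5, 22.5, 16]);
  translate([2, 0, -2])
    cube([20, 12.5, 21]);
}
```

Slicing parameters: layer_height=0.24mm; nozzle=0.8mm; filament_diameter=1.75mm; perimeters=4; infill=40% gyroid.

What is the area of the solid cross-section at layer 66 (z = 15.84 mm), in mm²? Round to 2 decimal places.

At z = 15.84 mm: the 19×25 cube contributes its full rectangle (area 475.00 mm²); the cube at (3.5, -1) is absent (z outside [4, 11.5]); the cube at (4.5, 4) is present — its section is the full 25.5×22.5 rectangle (area 573.75 mm²); the cube at (2, 0) (footprint 20×12.5) is included at this height (area 250.00 mm²); Taking the first minus the rest: starting from the 19×25 cube (475.00 mm²), the 25.5×22.5 cube at (4.5, 4) partially overlaps it — only the 304.50 mm² overlap (of its 573.75 mm²) is removed, clipping the outline; the 20×12.5 cube at (2, 0) partially overlaps it — only the 89.25 mm² overlap (of its 250.00 mm²) is removed, clipping the outline — area = 81.25 mm². Overall, the cross-section is a single solid region. Net area = 81.25 mm².

81.25 mm²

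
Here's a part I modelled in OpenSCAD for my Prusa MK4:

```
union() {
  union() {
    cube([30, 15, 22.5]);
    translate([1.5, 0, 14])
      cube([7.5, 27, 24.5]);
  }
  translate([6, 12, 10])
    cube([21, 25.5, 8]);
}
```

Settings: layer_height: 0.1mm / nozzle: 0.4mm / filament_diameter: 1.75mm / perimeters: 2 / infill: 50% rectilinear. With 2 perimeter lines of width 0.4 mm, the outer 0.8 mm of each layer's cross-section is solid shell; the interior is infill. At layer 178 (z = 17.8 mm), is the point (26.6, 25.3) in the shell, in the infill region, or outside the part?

shell

At z = 17.8 mm: the cube (footprint 30×15) is included at this height; the 7.5×27 cube at (1.5, 0) contributes its full rectangle; Taking the union: the regions partially overlap (shared area 112.50 mm²), so overlapping operands fuse into one piece — 1 connected region; the 21×25.5 cube at (6, 12) contributes its full rectangle; Combining (union): the regions partially overlap (shared area 99.00 mm²), so overlapping operands fuse into one piece — 1 connected region. Overall, the cross-section is a single solid region. The nearest boundary edge runs (27.00, 37.50)→(27.00, 15.00); distance from the point to it = 0.40 mm. The point is inside the cross-section, 0.40 mm from the nearest boundary — within the 0.8 mm shell band (2 × 0.4).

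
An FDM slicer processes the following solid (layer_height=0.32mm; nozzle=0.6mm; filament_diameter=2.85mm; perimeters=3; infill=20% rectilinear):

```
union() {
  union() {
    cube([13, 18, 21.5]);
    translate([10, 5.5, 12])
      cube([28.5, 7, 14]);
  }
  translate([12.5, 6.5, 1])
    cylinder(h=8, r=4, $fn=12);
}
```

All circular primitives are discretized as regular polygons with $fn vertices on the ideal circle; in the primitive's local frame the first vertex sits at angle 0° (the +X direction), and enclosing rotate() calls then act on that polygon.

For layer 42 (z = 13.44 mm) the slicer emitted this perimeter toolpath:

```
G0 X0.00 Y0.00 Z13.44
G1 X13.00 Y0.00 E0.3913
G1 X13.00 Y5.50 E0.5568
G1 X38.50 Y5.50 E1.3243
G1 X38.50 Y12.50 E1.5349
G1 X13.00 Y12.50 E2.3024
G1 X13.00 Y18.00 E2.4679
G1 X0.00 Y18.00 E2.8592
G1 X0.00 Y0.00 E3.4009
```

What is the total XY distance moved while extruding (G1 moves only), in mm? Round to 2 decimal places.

113.00 mm

Sum the Euclidean lengths of each G1 segment: total = 113.00 mm.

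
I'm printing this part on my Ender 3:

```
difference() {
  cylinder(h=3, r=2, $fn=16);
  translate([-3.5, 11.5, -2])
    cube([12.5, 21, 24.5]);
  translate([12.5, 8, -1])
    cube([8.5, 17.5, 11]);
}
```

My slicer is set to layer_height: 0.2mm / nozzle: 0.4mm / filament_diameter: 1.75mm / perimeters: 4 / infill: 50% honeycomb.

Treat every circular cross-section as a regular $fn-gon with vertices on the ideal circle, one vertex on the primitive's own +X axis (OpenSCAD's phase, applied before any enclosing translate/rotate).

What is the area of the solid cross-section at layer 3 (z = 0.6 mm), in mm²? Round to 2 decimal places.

At z = 0.6 mm: the r=2 cylinder gives a regular 16-gon of circumradius 2 (constant along its height) (area = (16/2)·2.000²·sin(360°/16) = 12.25 mm²); the cube at (-3.5, 11.5) (footprint 12.5×21) is included at this height (area 262.50 mm²); the 8.5×17.5 cube at (12.5, 8) contributes its full rectangle (area 148.75 mm²); Taking the first minus the rest: starting from the r=2 cylinder (12.25 mm²), the 12.5×21 cube at (-3.5, 11.5) misses the remaining region (no effect); the 8.5×17.5 cube at (12.5, 8) misses the remaining region (no effect) — area = 12.25 mm². Overall, the cross-section is a single solid region. Net area = 12.25 mm².

12.25 mm²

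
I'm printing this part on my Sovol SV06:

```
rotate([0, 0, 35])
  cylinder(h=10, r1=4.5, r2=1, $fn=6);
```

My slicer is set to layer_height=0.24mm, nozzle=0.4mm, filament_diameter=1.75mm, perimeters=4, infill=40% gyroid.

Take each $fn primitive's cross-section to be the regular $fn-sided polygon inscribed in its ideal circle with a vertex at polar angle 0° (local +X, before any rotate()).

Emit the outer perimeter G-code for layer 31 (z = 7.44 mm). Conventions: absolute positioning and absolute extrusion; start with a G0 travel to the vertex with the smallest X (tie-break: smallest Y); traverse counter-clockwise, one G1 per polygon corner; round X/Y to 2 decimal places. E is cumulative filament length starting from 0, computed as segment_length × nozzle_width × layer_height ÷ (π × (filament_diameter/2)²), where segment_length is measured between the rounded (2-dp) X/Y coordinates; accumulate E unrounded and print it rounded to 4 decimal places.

G0 X-1.72 Y0.80 Z7.44
G1 X-1.55 Y-1.09 E0.0757
G1 X0.17 Y-1.89 E0.1514
G1 X1.72 Y-0.80 E0.2271
G1 X1.55 Y1.09 E0.3028
G1 X-0.17 Y1.89 E0.3785
G1 X-1.72 Y0.80 E0.4542

At z = 7.44 mm: the cone: at t=0.744 of its height the radius interpolates to r₁+(r₂−r₁)t = 1.896, giving a regular 6-gon of that circumradius; (whole slice rotated 35° about Z — lengths, areas and connectivity unchanged). The outline is a single polygon with 6 vertices. Extrusion per mm of travel: 0.4 × 0.24 / (π × 0.875²) = 0.039912. Accumulating E over each segment gives final E = 0.4542.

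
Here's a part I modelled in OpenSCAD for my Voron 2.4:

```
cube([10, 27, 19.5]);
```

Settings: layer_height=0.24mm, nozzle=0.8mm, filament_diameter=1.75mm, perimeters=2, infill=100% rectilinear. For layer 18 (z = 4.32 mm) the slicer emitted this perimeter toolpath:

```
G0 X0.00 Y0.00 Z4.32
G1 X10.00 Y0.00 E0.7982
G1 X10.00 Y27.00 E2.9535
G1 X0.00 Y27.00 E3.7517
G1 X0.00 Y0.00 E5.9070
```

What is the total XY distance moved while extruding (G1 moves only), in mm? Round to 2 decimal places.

74.00 mm

Sum the Euclidean lengths of each G1 segment: total = 74.00 mm.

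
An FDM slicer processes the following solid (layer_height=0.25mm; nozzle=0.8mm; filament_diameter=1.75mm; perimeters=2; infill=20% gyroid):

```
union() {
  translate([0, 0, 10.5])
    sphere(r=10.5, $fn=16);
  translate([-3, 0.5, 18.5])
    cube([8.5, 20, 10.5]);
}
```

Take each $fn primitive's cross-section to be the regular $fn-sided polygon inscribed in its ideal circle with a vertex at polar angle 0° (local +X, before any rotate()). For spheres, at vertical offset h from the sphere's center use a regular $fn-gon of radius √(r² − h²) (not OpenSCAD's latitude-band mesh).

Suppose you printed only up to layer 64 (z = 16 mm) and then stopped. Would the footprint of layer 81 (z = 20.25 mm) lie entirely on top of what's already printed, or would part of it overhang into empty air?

Compare the two slices. At z = 16: the r=10.5 sphere contributes a regular 16-gon of circumradius √(10.5²−5.5²) = 8.944 (area = (16/2)·8.944²·sin(360°/16) = 244.92 mm²); the cube at (-3, 0.5) is absent (z outside [18.5, 29]); Merging all regions: only the r=10.5 sphere is present, so the union is just that shape — area = 244.92 mm². At z = 20.25: the sphere: section is a regular 16-gon, circumradius = √(r²−h²) = √(10.5²−9.75²) = 3.897 (area = (16/2)·3.897²·sin(360°/16) = 46.50 mm²); the cube at (-3, 0.5) (footprint 8.5×20) is included at this height (area 170.00 mm²); Combining (union): the regions partially overlap — summed areas 216.50 mm² minus the doubly-counted overlap 18.44 mm² gives 198.06 mm² — area = 198.06 mm². Checking containment: at z = 20.25 the cross-section extends beyond the z = 16 cross-section by about 103.14 mm².

part overhangs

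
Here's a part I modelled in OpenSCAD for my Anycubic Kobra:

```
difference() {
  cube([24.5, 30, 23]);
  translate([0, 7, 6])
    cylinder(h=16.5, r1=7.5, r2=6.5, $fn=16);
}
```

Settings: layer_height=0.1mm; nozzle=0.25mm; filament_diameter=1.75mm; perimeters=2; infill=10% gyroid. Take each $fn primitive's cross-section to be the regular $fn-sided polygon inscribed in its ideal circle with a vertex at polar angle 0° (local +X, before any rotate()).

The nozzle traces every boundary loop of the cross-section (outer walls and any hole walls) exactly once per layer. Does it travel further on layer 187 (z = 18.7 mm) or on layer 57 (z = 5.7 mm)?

layer 187 (z = 18.7 mm)

Layer 187 (z = 18.7): the cube (footprint 24.5×30) is included at this height (perimeter 109.00 mm); the cone at (0, 7) (r1=7.5→r2=6.5) has section circumradius 6.730 here — a regular 16-gon (perimeter = 2·16·6.730·sin(180°/16) = 42.02 mm); Taking the first minus the rest: starting from the 24.5×30 cube, the cone at (0, 7) partially overlaps it — only the 69.34 mm² overlap (of its 138.68 mm²) is removed, clipping the outline — boundary = 116.55 mm. So its perimeter = 116.55 mm. Layer 57 (z = 5.7): the 24.5×30 cube contributes its full rectangle (perimeter 109.00 mm); the cone at (0, 7) does not reach this height (z outside [6, 22.5]); Taking the first minus the rest: none of the subtracted shapes is present at this height, so the 24.5×30 cube is unchanged — boundary = 109.00 mm. So its perimeter = 109.00 mm. Layer 187 is larger (116.55 vs 109.00 mm).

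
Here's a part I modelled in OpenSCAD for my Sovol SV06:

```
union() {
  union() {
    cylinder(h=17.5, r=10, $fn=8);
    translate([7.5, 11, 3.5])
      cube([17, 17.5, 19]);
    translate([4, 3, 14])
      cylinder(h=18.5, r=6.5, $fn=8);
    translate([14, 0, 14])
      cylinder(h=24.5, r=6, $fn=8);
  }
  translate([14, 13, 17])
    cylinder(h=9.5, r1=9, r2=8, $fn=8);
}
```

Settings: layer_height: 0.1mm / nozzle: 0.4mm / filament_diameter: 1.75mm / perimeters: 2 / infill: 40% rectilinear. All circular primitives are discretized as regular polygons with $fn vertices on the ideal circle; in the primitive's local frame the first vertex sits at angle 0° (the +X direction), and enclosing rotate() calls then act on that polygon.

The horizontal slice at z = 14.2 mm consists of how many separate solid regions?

At z = 14.2 mm: the cylinder: section is a regular 8-gon, circumradius r=10; the cube at (7.5, 11) is present — its section is the full 17×17.5 rectangle; the r=6.5 cylinder at (4, 3) contributes a regular 8-gon of circumradius 6.5; the r=6 cylinder at (14, 0) gives a regular 8-gon of circumradius 6 (constant along its height); Taking the union: the regions partially overlap (shared area 112.32 mm²), so overlapping operands fuse into one piece — 2 connected regions; the cone at (14, 13) is absent (z outside [17, 26.5]); Taking the union: only the result so far is present, so the union is just that shape — 2 connected regions. The result has 2 disconnected regions.

2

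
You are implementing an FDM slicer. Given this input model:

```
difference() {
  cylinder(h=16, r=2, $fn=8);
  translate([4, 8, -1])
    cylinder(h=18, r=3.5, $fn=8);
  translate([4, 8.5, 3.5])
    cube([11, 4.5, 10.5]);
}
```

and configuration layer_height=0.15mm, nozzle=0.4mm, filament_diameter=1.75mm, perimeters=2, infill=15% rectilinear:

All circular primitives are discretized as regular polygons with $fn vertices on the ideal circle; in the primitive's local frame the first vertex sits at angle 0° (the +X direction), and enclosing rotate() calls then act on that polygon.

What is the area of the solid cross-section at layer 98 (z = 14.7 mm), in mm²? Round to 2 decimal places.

11.31 mm²

At z = 14.7 mm: the r=2 cylinder contributes a regular 8-gon of circumradius 2 (area = (8/2)·2.000²·sin(360°/8) = 11.31 mm²); the r=3.5 cylinder at (4, 8) contributes a regular 8-gon of circumradius 3.5 (area = (8/2)·3.500²·sin(360°/8) = 34.65 mm²); the cube at (4, 8.5) does not reach this height (z outside [3.5, 14]); Taking the first minus the rest: starting from the r=2 cylinder (11.31 mm²), the r=3.5 cylinder at (4, 8) misses the remaining region (no effect) — area = 11.31 mm². Overall, the cross-section is a single solid region. Net area = 11.31 mm².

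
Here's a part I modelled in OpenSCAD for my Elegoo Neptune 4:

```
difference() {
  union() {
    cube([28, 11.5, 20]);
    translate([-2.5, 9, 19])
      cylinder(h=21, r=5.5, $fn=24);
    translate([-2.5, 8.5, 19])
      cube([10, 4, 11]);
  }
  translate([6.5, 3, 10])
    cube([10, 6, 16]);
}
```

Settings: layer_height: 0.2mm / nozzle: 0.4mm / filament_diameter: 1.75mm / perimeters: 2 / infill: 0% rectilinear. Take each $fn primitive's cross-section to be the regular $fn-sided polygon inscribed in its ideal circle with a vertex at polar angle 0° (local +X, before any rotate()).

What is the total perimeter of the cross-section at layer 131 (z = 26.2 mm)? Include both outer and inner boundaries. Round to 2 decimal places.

44.52 mm

At z = 26.2 mm: the cube does not reach this height (z outside [0, 20]); the r=5.5 cylinder at (-2.5, 9) contributes a regular 24-gon of circumradius 5.5 (perimeter = 2·24·5.500·sin(180°/24) = 34.46 mm); the 10×4 cube at (-2.5, 8.5) contributes its full rectangle (perimeter 28.00 mm); Combining (union): the regions partially overlap (shared area 20.47 mm²), so the edge portions inside another operand are dropped and the merged outline is re-measured after clipping — boundary = 44.52 mm; the cube at (6.5, 3) is absent (z outside [10, 26]); Taking the first minus the rest: none of the subtracted shapes is present at this height, so the result so far is unchanged — boundary = 44.52 mm. Overall, the cross-section is a single solid region. Total boundary length (outer) = 44.52 mm.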